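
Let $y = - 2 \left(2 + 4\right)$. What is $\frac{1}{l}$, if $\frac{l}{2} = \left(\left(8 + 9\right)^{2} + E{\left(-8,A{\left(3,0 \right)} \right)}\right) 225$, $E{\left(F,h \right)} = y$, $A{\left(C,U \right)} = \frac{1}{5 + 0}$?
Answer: $\frac{1}{124650} \approx 8.0225 \cdot 10^{-6}$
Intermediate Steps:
$A{\left(C,U \right)} = \frac{1}{5}$
$y = -12$ ($y = \left(-2\right) 6 = -12$)
$E{\left(F,h \right)} = -12$
$l = 124650$ ($l = 2 \left(\left(8 + 9\right)^{2} - 12\right) 225 = 2 \left(17^{2} - 12\right) 225 = 2 \left(289 - 12\right) 225 = 2 \cdot 277 \cdot 225 = 2 \cdot 62325 = 124650$)
$\frac{1}{l} = \frac{1}{124650}$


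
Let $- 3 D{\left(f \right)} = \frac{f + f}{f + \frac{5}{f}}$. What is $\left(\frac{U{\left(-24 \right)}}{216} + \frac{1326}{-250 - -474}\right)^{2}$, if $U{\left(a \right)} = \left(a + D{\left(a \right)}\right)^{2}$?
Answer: $\frac{2225823411748689}{29170541752576} \approx 76.304$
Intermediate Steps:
$D{\left(f \right)} = - \frac{2 f}{3 \left(f + \frac{5}{f}\right)}$ ($D{\left(f \right)} = - \frac{\left(f + f\right) \frac{1}{f + \frac{5}{f}}}{3} = - \frac{2 f \frac{1}{f + \frac{5}{f}}}{3} = - \frac{2 f}{3 \left(f + \frac{5}{f}\right)}$)
$U{\left(a \right)} = \left(a - \frac{2 a^{2}}{15 + 3 a^{2}}\right)^{2}$
$\left(\frac{U{\left(-24 \right)}}{216} + \frac{1326}{-250 - -474}\right)^{2} = \left(\frac{\frac{1}{9} \left(-24\right)^{2} \frac{1}{\left(5 + \left(-24\right)^{2}\right)^{2}} \left(-15 - 3 \left(-24\right)^{2} + 2 \left(-24\right)\right)^{2}}{216} + \frac{1326}{-250 - -474}\right)^{2} = \left(\frac{1}{9} \cdot 576 \frac{1}{\left(5 + 576\right)^{2}} \left(-15 - 1728 - 48\right)^{2} \cdot \frac{1}{216} + \frac{1326}{-250 + 474}\right)^{2} = \left(\frac{1}{9} \cdot 576 \cdot \frac{1}{337561} \left(-15 - 1728 - 48\right)^{2} \cdot \frac{1}{216} + \frac{1326}{224}\right)^{2} = \left(\frac{1}{9} \cdot 576 \cdot \frac{1}{337561} \left(-1791\right)^{2} \cdot \frac{1}{216} + 1326 \cdot \frac{1}{224}\right)^{2} = \left(\frac{1}{9} \cdot 576 \cdot \frac{1}{337561} \cdot 3207681 \cdot \frac{1}{216} + \frac{663}{112}\right)^{2} = \left(\frac{205291584}{337561} \cdot \frac{1}{216} + \frac{663}{112}\right)^{2} = \left(\frac{950424}{337561} + \frac{663}{112}\right)^{2} = \left(\frac{47178633}{5400976}\right)^{2} = \frac{2225823411748689}{29170541752576}$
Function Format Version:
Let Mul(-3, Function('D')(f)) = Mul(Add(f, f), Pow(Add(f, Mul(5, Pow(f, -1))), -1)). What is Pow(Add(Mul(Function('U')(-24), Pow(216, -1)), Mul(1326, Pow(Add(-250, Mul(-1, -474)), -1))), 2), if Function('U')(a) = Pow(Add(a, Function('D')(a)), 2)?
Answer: Rational(2225823411748689, 29170541752576) ≈ 76.304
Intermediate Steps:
Function('D')(f) = Mul(Rational(-2, 3), f, Pow(Add(f, Mul(5, Pow(f, -1))), -1)) (Function('D')(f) = Mul(Rational(-1, 3), Mul(Add(f, f), Pow(Add(f, Mul(5, Pow(f, -1))), -1))) = Mul(Rational(-1, 3), Mul(Mul(2, f), Pow(Add(f, Mul(5, Pow(f, -1))), -1))) = Mul(Rational(-1, 3), Mul(2, f, Pow(Add(f, Mul(5, Pow(f, -1))), -1))) = Mul(Rational(-2, 3), f, Pow(Add(f, Mul(5, Pow(f, -1))), -1)))
Function('U')(a) = Pow(Add(a, Mul(-2, Pow(a, 2), Pow(Add(15, Mul(3, Pow(a, 2))), -1))), 2)
Pow(Add(Mul(Function('U')(-24), Pow(216, -1)), Mul(1326, Pow(Add(-250, Mul(-1, -474)), -1))), 2) = Pow(Add(Mul(Mul(Rational(1, 9), Pow(-24, 2), Pow(Add(5, Pow(-24, 2)), -2), Pow(Add(-15, Mul(-3, Pow(-24, 2)), Mul(2, -24)), 2)), Pow(216, -1)), Mul(1326, Pow(Add(-250, Mul(-1, -474)), -1))), 2) = Pow(Add(Mul(Mul(Rational(1, 9), 576, Pow(Add(5, 576), -2), Pow(Add(-15, Mul(-3, 576), -48), 2)), Rational(1, 216)), Mul(1326, Pow(Add(-250, 474), -1))), 2) = Pow(Add(Mul(Mul(Rational(1, 9), 576, Pow(581, -2), Pow(Add(-15, -1728, -48), 2)), Rational(1, 216)), Mul(1326, Pow(224, -1))), 2) = Pow(Add(Mul(Mul(Rational(1, 9), 576, Rational(1, 337561), Pow(-1791, 2)), Rational(1, 216)), Mul(1326, Rational(1, 224))), 2) = Pow(Add(Mul(Mul(Rational(1, 9), 576, Rational(1, 337561), 3207681), Rational(1, 216)), Rational(663, 112)), 2) = Pow(Add(Mul(Rational(205291584, 337561), Rational(1, 216)), Rational(663, 112)), 2) = Pow(Add(Rational(950424, 337561), Rational(663, 112)), 2) = Pow(Rational(47178633, 5400976), 2) = Rational(2225823411748689, 29170541752576)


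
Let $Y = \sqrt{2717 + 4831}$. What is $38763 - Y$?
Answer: $38763 - 2 \sqrt{1887} \approx 38676.0$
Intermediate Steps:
$Y = 2 \sqrt{1887}$ ($Y = \sqrt{7548} = 2 \sqrt{1887} \approx 86.879$)
$38763 - Y = 38763 - 2 \sqrt{1887}$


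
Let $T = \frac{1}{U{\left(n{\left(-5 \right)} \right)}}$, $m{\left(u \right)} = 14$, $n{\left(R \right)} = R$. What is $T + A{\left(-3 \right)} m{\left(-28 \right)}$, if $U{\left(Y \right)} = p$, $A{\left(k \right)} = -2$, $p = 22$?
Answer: $- \frac{615}{22} \approx -27.955$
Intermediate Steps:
$U{\left(Y \right)} = 22$
$T = \frac{1}{22} \approx 0.045455$
$T + A{\left(-3 \right)} m{\left(-28 \right)} = \frac{1}{22} - 28 = - \frac{615}{22}$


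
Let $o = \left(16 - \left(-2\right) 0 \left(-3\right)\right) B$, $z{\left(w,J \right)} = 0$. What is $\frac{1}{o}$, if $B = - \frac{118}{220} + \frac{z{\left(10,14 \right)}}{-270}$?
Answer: $- \frac{55}{472} \approx -0.11653$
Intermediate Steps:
$B = - \frac{59}{110}$ ($B = - \frac{118}{220} + \frac{0}{-270} = \left(-118\right) \frac{1}{220} + 0 \left(- \frac{1}{270}\right) = - \frac{59}{110} + 0 = - \frac{59}{110} \approx -0.53636$)
$o = - \frac{472}{55}$ ($o = \left(16 - \left(-2\right) 0 \left(-3\right)\right) \left(- \frac{59}{110}\right) = \left(16 - 0 \left(-3\right)\right) \left(- \frac{59}{110}\right) = \left(16 - 0\right) \left(- \frac{59}{110}\right) = \left(16 + 0\right) \left(- \frac{59}{110}\right) = 16 \left(- \frac{59}{110}\right) = - \frac{472}{55} \approx -8.5818$)
$\frac{1}{o} = \frac{1}{- \frac{472}{55}} = - \frac{55}{472}$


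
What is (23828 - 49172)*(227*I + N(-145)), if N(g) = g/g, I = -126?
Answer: 724863744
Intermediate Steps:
N(g) = 1
(23828 - 49172)*(227*I + N(-145)) = (23828 - 49172)*(227*(-126) + 1) = -25344*(-28602 + 1) = -25344*(-28601) = 724863744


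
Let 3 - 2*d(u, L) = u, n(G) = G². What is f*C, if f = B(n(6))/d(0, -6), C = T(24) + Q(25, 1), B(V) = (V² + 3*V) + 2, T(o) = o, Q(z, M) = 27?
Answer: 47804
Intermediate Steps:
d(u, L) = 3/2 - u/2
B(V) = 2 + V² + 3*V
C = 51 (C = 24 + 27 = 51)
f = 2812/3 (f = (2 + (6²)² + 3*6²)/(3/2 - ½*0) = (2 + 36² + 3*36)/(3/2 + 0) = (2 + 1296 + 108)/(3/2) = 1406*(⅔) = 2812/3 ≈ 937.33)
f*C = (2812/3)*51 = 47804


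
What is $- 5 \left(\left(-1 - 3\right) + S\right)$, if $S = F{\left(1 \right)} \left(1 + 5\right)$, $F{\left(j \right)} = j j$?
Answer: $-10$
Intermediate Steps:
$F{\left(j \right)} = j^{2}$
$S = 6$ ($S = 1^{2} \left(1 + 5\right) = 1 \cdot 6 = 6$)
$- 5 \left(\left(-1 - 3\right) + S\right) = - 5 \left(\left(-1 - 3\right) + 6\right) = - 5 \left(-4 + 6\right) = \left(-5\right) 2 = -10$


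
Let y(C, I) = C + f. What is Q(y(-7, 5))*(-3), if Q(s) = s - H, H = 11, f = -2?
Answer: 60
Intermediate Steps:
y(C, I) = -2 + C (y(C, I) = C - 2 = -2 + C)
Q(s) = -11 + s (Q(s) = s - 1*11 = s - 11 = -11 + s)
Q(y(-7, 5))*(-3) = (-11 + (-2 - 7))*(-3) = (-11 - 9)*(-3) = -20*(-3) = 60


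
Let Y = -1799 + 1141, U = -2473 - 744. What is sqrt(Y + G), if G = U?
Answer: 5*I*sqrt(155) ≈ 62.25*I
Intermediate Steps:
U = -3217
G = -3217
Y = -658
sqrt(Y + G) = sqrt(-658 - 3217) = sqrt(-3875) = 5*I*sqrt(155)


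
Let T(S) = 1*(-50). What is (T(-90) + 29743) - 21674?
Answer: 8019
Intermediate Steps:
T(S) = -50
(T(-90) + 29743) - 21674 = (-50 + 29743) - 21674 = 29693 - 21674 = 8019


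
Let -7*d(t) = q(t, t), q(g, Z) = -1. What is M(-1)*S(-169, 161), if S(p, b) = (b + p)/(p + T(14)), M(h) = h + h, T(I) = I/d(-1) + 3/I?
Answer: -224/991 ≈ -0.22603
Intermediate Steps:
d(t) = 1/7 (d(t) = -1/7*(-1) = 1/7)
T(I) = 3/I + 7*I (T(I) = I/(1/7) + 3/I = I*7 + 3/I = 7*I + 3/I = 3/I + 7*I)
M(h) = 2*h
S(p, b) = (b + p)/(1375/14 + p) (S(p, b) = (b + p)/(p + (3/14 + 7*14)) = (b + p)/(p + (3*(1/14) + 98)) = (b + p)/(p + (3/14 + 98)) = (b + p)/(p + 1375/14) = (b + p)/(1375/14 + p))
M(-1)*S(-169, 161) = (2*(-1))*(14*(161 - 169)/(1375 + 14*(-169))) = -28*(-8)/(1375 - 2366) = -28*(-8)/(-991) = -28*(-1)*(-8)/991 = -2*112/991 = -224/991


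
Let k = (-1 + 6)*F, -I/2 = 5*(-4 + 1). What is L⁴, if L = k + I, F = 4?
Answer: 6250000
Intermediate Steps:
I = 30 (I = -10*(-4 + 1) = -10*(-3) = -2*(-15) = 30)
k = 20 (k = (-1 + 6)*4 = 5*4 = 20)
L = 50 (L = 20 + 30 = 50)
L⁴ = 50⁴ = 6250000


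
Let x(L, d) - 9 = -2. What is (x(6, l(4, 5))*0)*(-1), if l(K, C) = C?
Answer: 0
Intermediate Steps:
x(L, d) = 7 (x(L, d) = 9 - 2 = 7)
(x(6, l(4, 5))*0)*(-1) = (7*0)*(-1) = 0*(-1) = 0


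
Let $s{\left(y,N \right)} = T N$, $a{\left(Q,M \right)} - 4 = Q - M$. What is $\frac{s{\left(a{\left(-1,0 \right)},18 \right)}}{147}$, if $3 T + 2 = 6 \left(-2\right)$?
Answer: $- \frac{4}{7} \approx -0.57143$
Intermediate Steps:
$T = - \frac{14}{3}$ ($T = - \frac{2}{3} + \frac{6 \left(-2\right)}{3} = - \frac{2}{3} + \frac{1}{3} \left(-12\right) = - \frac{2}{3} - 4 = - \frac{14}{3} \approx -4.6667$)
$a{\left(Q,M \right)} = 4 + Q - M$ ($a{\left(Q,M \right)} = 4 - \left(M - Q\right) = 4 + Q - M$)
$s{\left(y,N \right)} = - \frac{14 N}{3}$
$\frac{s{\left(a{\left(-1,0 \right)},18 \right)}}{147} = \frac{\left(- \frac{14}{3}\right) 18}{147} = \left(-84\right) \frac{1}{147} = - \frac{4}{7}$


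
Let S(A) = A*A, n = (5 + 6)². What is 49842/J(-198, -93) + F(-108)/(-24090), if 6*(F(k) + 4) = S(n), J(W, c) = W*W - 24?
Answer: 110524477/94384620 ≈ 1.1710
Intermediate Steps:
J(W, c) = -24 + W² (J(W, c) = W² - 24 = -24 + W²)
n = 121 (n = 11² = 121)
S(A) = A²
F(k) = 14617/6 (F(k) = -4 + (⅙)*121² = -4 + (⅙)*14641 = -4 + 14641/6 = 14617/6)
49842/J(-198, -93) + F(-108)/(-24090) = 49842/(-24 + (-198)²) + (14617/6)/(-24090) = 49842/(-24 + 39204) + (14617/6)*(-1/24090) = 49842/39180 - 14617/144540 = 49842*(1/39180) - 14617/144540 = 8307/6530 - 14617/144540 = 110524477/94384620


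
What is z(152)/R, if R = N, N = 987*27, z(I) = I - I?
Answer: 0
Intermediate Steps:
z(I) = 0
N = 26649
R = 26649
z(152)/R = 0/26649 = 0*(1/26649) = 0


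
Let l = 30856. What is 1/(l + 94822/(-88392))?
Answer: 44196/1363664365 ≈ 3.2410e-5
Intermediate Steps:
1/(l + 94822/(-88392)) = 1/(30856 + 94822/(-88392)) = 1/(30856 + 94822*(-1/88392)) = 1/(30856 - 47411/44196) = 1/(1363664365/44196) = 44196/1363664365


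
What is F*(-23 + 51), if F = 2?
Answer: 56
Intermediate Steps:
F*(-23 + 51) = 2*(-23 + 51) = 2*28 = 56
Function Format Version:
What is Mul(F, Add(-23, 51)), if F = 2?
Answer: 56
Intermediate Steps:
Mul(F, Add(-23, 51)) = Mul(2, Add(-23, 51)) = Mul(2, 28) = 56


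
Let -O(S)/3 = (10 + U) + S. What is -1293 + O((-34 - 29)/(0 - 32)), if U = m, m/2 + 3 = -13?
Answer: -39453/32 ≈ -1232.9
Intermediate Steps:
m = -32 (m = -6 + 2*(-13) = -6 - 26 = -32)
U = -32
O(S) = 66 - 3*S (O(S) = -3*((10 - 32) + S) = -3*(-22 + S) = 66 - 3*S)
-1293 + O((-34 - 29)/(0 - 32)) = -1293 + (66 - 3*(-34 - 29)/(0 - 32)) = -1293 + (66 - (-189)/(-32)) = -1293 + (66 - (-189)*(-1)/32) = -1293 + (66 - 3*63/32) = -1293 + (66 - 189/32) = -1293 + 1923/32 = -39453/32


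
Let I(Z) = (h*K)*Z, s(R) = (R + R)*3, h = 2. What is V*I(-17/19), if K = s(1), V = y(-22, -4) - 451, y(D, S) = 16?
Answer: 88740/19 ≈ 4670.5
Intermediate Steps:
s(R) = 6*R (s(R) = (2*R)*3 = 6*R)
V = -435 (V = 16 - 451 = -435)
K = 6 (K = 6*1 = 6)
I(Z) = 12*Z (I(Z) = (2*6)*Z = 12*Z)
V*I(-17/19) = -5220*(-17/19) = -5220*(-17*1/19) = -5220*(-17)/19 = -435*(-204/19) = 88740/19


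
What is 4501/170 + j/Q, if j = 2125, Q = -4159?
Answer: 18358409/707030 ≈ 25.966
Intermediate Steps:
4501/170 + j/Q = 4501/170 + 2125/(-4159) = 4501*(1/170) + 2125*(-1/4159) = 4501/170 - 2125/4159 = 18358409/707030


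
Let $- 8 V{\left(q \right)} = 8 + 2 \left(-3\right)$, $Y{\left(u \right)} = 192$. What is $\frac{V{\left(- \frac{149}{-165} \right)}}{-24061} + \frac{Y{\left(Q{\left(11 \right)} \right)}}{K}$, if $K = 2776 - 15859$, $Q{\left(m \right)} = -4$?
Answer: $- \frac{6155255}{419720084} \approx -0.014665$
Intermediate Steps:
$K = -13083$
$V{\left(q \right)} = - \frac{1}{4}$ ($V{\left(q \right)} = - \frac{8 + 2 \left(-3\right)}{8} = - \frac{8 - 6}{8} = \left(- \frac{1}{8}\right) 2 = - \frac{1}{4}$)
$\frac{V{\left(- \frac{149}{-165} \right)}}{-24061} + \frac{Y{\left(Q{\left(11 \right)} \right)}}{K} = - \frac{1}{4 \left(-24061\right)} + \frac{192}{-13083} = \left(- \frac{1}{4}\right) \left(- \frac{1}{24061}\right) + 192 \left(- \frac{1}{13083}\right) = \frac{1}{96244} - \frac{64}{4361} = - \frac{6155255}{419720084}$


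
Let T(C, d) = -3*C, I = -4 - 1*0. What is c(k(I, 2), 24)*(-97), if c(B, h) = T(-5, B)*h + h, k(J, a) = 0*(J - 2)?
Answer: -37248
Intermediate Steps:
I = -4 (I = -4 + 0 = -4)
k(J, a) = 0 (k(J, a) = 0*(-2 + J) = 0)
c(B, h) = 16*h (c(B, h) = (-3*(-5))*h + h = 15*h + h = 16*h)
c(k(I, 2), 24)*(-97) = (16*24)*(-97) = 384*(-97) = -37248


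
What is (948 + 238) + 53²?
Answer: 3995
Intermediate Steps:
(948 + 238) + 53² = 1186 + 2809 = 3995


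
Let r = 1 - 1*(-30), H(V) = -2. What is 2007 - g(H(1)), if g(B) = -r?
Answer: 2038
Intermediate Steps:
r = 31 (r = 1 + 30 = 31)
g(B) = -31 (g(B) = -1*31 = -31)
2007 - g(H(1)) = 2007 - 1*(-31) = 2007 + 31 = 2038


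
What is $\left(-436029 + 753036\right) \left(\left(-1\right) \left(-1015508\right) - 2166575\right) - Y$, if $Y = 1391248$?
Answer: $-364897687717$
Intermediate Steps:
$\left(-436029 + 753036\right) \left(\left(-1\right) \left(-1015508\right) - 2166575\right) - Y = \left(-436029 + 753036\right) \left(\left(-1\right) \left(-1015508\right) - 2166575\right) - 1391248 = 317007 \left(1015508 - 2166575\right) - 1391248 = 317007 \left(-1151067\right) - 1391248 = -364896296469 - 1391248 = -364897687717$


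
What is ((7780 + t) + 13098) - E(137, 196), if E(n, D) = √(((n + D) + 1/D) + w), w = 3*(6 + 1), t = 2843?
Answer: 23721 - √69385/14 ≈ 23702.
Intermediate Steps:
w = 21 (w = 3*7 = 21)
E(n, D) = √(21 + D + n + 1/D) (E(n, D) = √(((n + D) + 1/D) + 21) = √(((D + n) + 1/D) + 21) = √((D + n + 1/D) + 21) = √(21 + D + n + 1/D))
((7780 + t) + 13098) - E(137, 196) = ((7780 + 2843) + 13098) - √(21 + 196 + 137 + 1/196) = (10623 + 13098) - √(21 + 196 + 137 + 1/196) = 23721 - √(69385/196) = 23721 - √69385/14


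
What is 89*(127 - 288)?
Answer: -14329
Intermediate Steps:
89*(127 - 288) = 89*(-161) = -14329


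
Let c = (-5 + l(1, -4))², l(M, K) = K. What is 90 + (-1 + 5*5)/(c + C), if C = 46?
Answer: 11454/127 ≈ 90.189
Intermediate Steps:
c = 81 (c = (-5 - 4)² = (-9)² = 81)
90 + (-1 + 5*5)/(c + C) = 90 + (-1 + 5*5)/(81 + 46) = 90 + (-1 + 25)/127 = 90 + 24*(1/127) = 90 + 24/127 = 11454/127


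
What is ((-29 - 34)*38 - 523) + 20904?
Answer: 17987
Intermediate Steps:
((-29 - 34)*38 - 523) + 20904 = (-63*38 - 523) + 20904 = (-2394 - 523) + 20904 = -2917 + 20904 = 17987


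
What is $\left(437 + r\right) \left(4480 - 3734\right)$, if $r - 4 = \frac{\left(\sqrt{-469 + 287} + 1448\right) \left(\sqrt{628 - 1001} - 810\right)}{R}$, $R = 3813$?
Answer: $\frac{126485046}{1271} - \frac{746 \sqrt{67886}}{3813} - \frac{201420 i \sqrt{182}}{1271} + \frac{1080208 i \sqrt{373}}{3813} \approx 99465.0 + 3333.4 i$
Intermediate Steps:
$r = 4 + \frac{\left(-810 + i \sqrt{373}\right) \left(1448 + i \sqrt{182}\right)}{3813}$ ($r = 4 + \frac{\left(\sqrt{-469 + 287} + 1448\right) \left(\sqrt{628 - 1001} - 810\right)}{3813} = 4 + \left(\sqrt{-182} + 1448\right) \left(\sqrt{-373} - 810\right) \frac{1}{3813} = 4 + \left(i \sqrt{182} + 1448\right) \left(i \sqrt{373} - 810\right) \frac{1}{3813} = 4 + \left(1448 + i \sqrt{182}\right) \left(-810 + i \sqrt{373}\right) \frac{1}{3813} = 4 + \left(-810 + i \sqrt{373}\right) \left(1448 + i \sqrt{182}\right) \frac{1}{3813} = 4 + \frac{\left(-810 + i \sqrt{373}\right) \left(1448 + i \sqrt{182}\right)}{3813} \approx -303.67 + 4.4684 i$)
$\left(437 + r\right) \left(4480 - 3734\right) = \left(437 - \left(\frac{385876}{1271} + \frac{\sqrt{67886}}{3813} - \frac{1448 i \sqrt{373}}{3813} + \frac{270 i \sqrt{182}}{1271}\right)\right) \left(4480 - 3734\right) = \left(\frac{169551}{1271} - \frac{\sqrt{67886}}{3813} - \frac{270 i \sqrt{182}}{1271} + \frac{1448 i \sqrt{373}}{3813}\right) 746 = \frac{126485046}{1271} - \frac{746 \sqrt{67886}}{3813} - \frac{201420 i \sqrt{182}}{1271} + \frac{1080208 i \sqrt{373}}{3813}$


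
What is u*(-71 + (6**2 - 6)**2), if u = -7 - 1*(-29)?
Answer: 18238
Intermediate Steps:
u = 22 (u = -7 + 29 = 22)
u*(-71 + (6**2 - 6)**2) = 22*(-71 + (6**2 - 6)**2) = 22*(-71 + (36 - 6)**2) = 22*(-71 + 30**2) = 22*(-71 + 900) = 22*829 = 18238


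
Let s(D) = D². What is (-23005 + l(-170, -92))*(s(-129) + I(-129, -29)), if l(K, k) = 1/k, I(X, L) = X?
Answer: -8736751008/23 ≈ -3.7986e+8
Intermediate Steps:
(-23005 + l(-170, -92))*(s(-129) + I(-129, -29)) = (-23005 + 1/(-92))*((-129)² - 129) = (-23005 - 1/92)*(16641 - 129) = -2116461/92*16512 = -8736751008/23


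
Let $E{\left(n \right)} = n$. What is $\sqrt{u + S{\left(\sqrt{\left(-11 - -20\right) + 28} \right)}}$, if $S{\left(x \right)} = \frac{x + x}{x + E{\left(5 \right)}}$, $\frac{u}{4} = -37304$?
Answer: $\frac{\sqrt{-746080 - 149214 \sqrt{37}}}{\sqrt{5 + \sqrt{37}}} \approx 386.28 i$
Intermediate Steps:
$u = -149216$ ($u = 4 \left(-37304\right) = -149216$)
$S{\left(x \right)} = \frac{2 x}{5 + x}$ ($S{\left(x \right)} = \frac{x + x}{x + 5} = \frac{2 x}{5 + x}$)
$\sqrt{u + S{\left(\sqrt{\left(-11 - -20\right) + 28} \right)}} = \sqrt{-149216 + \frac{2 \sqrt{\left(-11 - -20\right) + 28}}{5 + \sqrt{\left(-11 - -20\right) + 28}}} = \sqrt{-149216 + \frac{2 \sqrt{\left(-11 + 20\right) + 28}}{5 + \sqrt{\left(-11 + 20\right) + 28}}} = \sqrt{-149216 + \frac{2 \sqrt{9 + 28}}{5 + \sqrt{9 + 28}}} = \sqrt{-149216 + \frac{2 \sqrt{37}}{5 + \sqrt{37}}}$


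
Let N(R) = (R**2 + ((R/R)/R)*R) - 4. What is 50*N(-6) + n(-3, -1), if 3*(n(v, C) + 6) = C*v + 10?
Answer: 4945/3 ≈ 1648.3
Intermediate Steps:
n(v, C) = -8/3 + C*v/3 (n(v, C) = -6 + (C*v + 10)/3 = -6 + (10 + C*v)/3 = -6 + (10/3 + C*v/3) = -8/3 + C*v/3)
N(R) = -3 + R**2 (N(R) = (R**2 + (1/R)*R) - 4 = (R**2 + R/R) - 4 = (R**2 + 1) - 4 = (1 + R**2) - 4 = -3 + R**2)
50*N(-6) + n(-3, -1) = 50*(-3 + (-6)**2) + (-8/3 + (1/3)*(-1)*(-3)) = 50*(-3 + 36) + (-8/3 + 1) = 50*33 - 5/3 = 1650 - 5/3 = 4945/3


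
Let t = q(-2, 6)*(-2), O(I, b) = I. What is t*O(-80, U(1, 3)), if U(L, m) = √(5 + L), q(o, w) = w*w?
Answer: 5760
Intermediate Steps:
q(o, w) = w²
t = -72 (t = 6²*(-2) = 36*(-2) = -72)
t*O(-80, U(1, 3)) = -72*(-80) = 5760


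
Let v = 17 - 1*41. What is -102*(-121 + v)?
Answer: 14790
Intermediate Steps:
v = -24 (v = 17 - 41 = -24)
-102*(-121 + v) = -102*(-121 - 24) = -102*(-145) = 14790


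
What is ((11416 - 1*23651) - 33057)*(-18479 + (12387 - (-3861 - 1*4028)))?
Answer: -81389724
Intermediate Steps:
((11416 - 1*23651) - 33057)*(-18479 + (12387 - (-3861 - 1*4028))) = ((11416 - 23651) - 33057)*(-18479 + (12387 - (-3861 - 4028))) = (-12235 - 33057)*(-18479 + (12387 - 1*(-7889))) = -45292*(-18479 + (12387 + 7889)) = -45292*(-18479 + 20276) = -45292*1797 = -81389724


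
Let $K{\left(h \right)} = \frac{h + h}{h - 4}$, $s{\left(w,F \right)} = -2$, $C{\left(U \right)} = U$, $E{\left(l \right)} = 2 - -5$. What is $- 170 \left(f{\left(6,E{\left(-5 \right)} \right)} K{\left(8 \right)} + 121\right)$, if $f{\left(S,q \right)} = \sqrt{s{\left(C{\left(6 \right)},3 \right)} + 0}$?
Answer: $-20570 - 680 i \sqrt{2} \approx -20570.0 - 961.67 i$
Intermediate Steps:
$E{\left(l \right)} = 7$ ($E{\left(l \right)} = 2 + 5 = 7$)
$K{\left(h \right)} = \frac{2 h}{-4 + h}$
$f{\left(S,q \right)} = i \sqrt{2}$ ($f{\left(S,q \right)} = \sqrt{-2 + 0} = \sqrt{-2} = i \sqrt{2}$)
$- 170 \left(f{\left(6,E{\left(-5 \right)} \right)} K{\left(8 \right)} + 121\right) = - 170 \left(i \sqrt{2} \cdot 2 \cdot 8 \frac{1}{-4 + 8} + 121\right) = - 170 \left(i \sqrt{2} \cdot 2 \cdot 8 \cdot \frac{1}{4} + 121\right) = - 170 \left(i \sqrt{2} \cdot 4 + 121\right) = - 170 \left(4 i \sqrt{2} + 121\right) = - 170 \left(121 + 4 i \sqrt{2}\right) = -20570 - 680 i \sqrt{2}$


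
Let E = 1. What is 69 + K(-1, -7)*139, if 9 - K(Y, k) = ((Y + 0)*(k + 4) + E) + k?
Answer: 1737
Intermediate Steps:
K(Y, k) = 8 - k - Y*(4 + k) (K(Y, k) = 9 - (((Y + 0)*(k + 4) + 1) + k) = 9 - ((Y*(4 + k) + 1) + k) = 9 - ((1 + Y*(4 + k)) + k) = 9 - (1 + k + Y*(4 + k)) = 9 + (-1 - k - Y*(4 + k)) = 8 - k - Y*(4 + k))
69 + K(-1, -7)*139 = 69 + (8 - 1*(-7) - 4*(-1) - 1*(-1)*(-7))*139 = 69 + (8 + 7 + 4 - 7)*139 = 69 + 12*139 = 69 + 1668 = 1737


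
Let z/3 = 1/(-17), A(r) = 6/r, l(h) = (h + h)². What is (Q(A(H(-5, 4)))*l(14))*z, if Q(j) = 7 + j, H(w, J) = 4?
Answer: -1176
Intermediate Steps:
l(h) = 4*h² (l(h) = (2*h)² = 4*h²)
z = -3/17 (z = 3/(-17) = 3*(-1/17) = -3/17 ≈ -0.17647)
(Q(A(H(-5, 4)))*l(14))*z = ((7 + 6/4)*(4*14²))*(-3/17) = ((7 + 6*(¼))*(4*196))*(-3/17) = ((7 + 3/2)*784)*(-3/17) = ((17/2)*784)*(-3/17) = 6664*(-3/17) = -1176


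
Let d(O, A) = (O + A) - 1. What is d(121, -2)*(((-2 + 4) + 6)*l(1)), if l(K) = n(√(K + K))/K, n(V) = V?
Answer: 944*√2 ≈ 1335.0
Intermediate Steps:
l(K) = √2/√K (l(K) = √(K + K)/K = √(2*K)/K = (√2*√K)/K = √2/√K)
d(O, A) = -1 + A + O (d(O, A) = (A + O) - 1 = -1 + A + O)
d(121, -2)*(((-2 + 4) + 6)*l(1)) = (-1 - 2 + 121)*(((-2 + 4) + 6)*(√2/√1)) = 118*((2 + 6)*(√2*1)) = 118*(8*√2) = 944*√2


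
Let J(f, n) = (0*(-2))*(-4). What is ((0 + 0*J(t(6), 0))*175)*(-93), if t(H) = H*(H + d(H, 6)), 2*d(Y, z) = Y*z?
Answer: 0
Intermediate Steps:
d(Y, z) = Y*z/2 (d(Y, z) = (Y*z)/2 = Y*z/2)
t(H) = 4*H² (t(H) = H*(H + (½)*H*6) = H*(H + 3*H) = H*(4*H) = 4*H²)
J(f, n) = 0 (J(f, n) = 0*(-4) = 0)
((0 + 0*J(t(6), 0))*175)*(-93) = ((0 + 0*0)*175)*(-93) = ((0 + 0)*175)*(-93) = (0*175)*(-93) = 0*(-93) = 0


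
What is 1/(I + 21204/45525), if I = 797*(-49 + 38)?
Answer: -15175/133032157 ≈ -0.00011407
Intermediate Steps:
I = -8767 (I = 797*(-11) = -8767)
1/(I + 21204/45525) = 1/(-8767 + 21204/45525) = 1/(-8767 + 21204*(1/45525)) = 1/(-8767 + 7068/15175) = 1/(-133032157/15175) = -15175/133032157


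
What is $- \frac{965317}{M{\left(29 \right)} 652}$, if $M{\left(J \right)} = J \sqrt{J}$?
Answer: $- \frac{965317 \sqrt{29}}{548332} \approx -9.4804$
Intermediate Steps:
$M{\left(J \right)} = J^{\frac{3}{2}}$
$- \frac{965317}{M{\left(29 \right)} 652} = - \frac{965317}{29^{\frac{3}{2}} \cdot 652} = - \frac{965317}{29 \sqrt{29} \cdot 652} = - \frac{965317}{18908 \sqrt{29}} = - 965317 \frac{\sqrt{29}}{548332} = - \frac{965317 \sqrt{29}}{548332}$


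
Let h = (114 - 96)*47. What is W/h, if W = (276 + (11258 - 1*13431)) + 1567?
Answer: -55/141 ≈ -0.39007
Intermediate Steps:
W = -330 (W = (276 + (11258 - 13431)) + 1567 = (276 - 2173) + 1567 = -1897 + 1567 = -330)
h = 846 (h = 18*47 = 846)
W/h = -330/846 = -330*1/846 = -55/141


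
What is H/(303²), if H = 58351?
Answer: 58351/91809 ≈ 0.63557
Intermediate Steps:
H/(303²) = 58351/(303²) = 58351/91809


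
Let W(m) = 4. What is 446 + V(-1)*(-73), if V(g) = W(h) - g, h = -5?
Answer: 81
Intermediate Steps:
V(g) = 4 - g
446 + V(-1)*(-73) = 446 + (4 - 1*(-1))*(-73) = 446 + (4 + 1)*(-73) = 446 + 5*(-73) = 446 - 365 = 81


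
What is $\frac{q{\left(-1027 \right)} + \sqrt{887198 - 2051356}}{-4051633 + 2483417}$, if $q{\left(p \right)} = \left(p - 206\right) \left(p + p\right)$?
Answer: $- \frac{97407}{60316} - \frac{i \sqrt{1164158}}{1568216} \approx -1.6149 - 0.00068802 i$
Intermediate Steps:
$q{\left(p \right)} = 2 p \left(-206 + p\right)$ ($q{\left(p \right)} = \left(-206 + p\right) 2 p = 2 p \left(-206 + p\right)$)
$\frac{q{\left(-1027 \right)} + \sqrt{887198 - 2051356}}{-4051633 + 2483417} = \frac{2 \left(-1027\right) \left(-206 - 1027\right) + \sqrt{887198 - 2051356}}{-4051633 + 2483417} = \frac{2 \left(-1027\right) \left(-1233\right) + \sqrt{-1164158}}{-1568216} = \left(2532582 + i \sqrt{1164158}\right) \left(- \frac{1}{1568216}\right) = - \frac{97407}{60316} - \frac{i \sqrt{1164158}}{1568216}$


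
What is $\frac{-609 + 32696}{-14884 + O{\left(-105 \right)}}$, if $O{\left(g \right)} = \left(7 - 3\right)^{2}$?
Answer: $- \frac{32087}{14868} \approx -2.1581$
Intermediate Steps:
$O{\left(g \right)} = 16$ ($O{\left(g \right)} = 4^{2} = 16$)
$\frac{-609 + 32696}{-14884 + O{\left(-105 \right)}} = \frac{-609 + 32696}{-14884 + 16} = \frac{32087}{-14868} = 32087 \left(- \frac{1}{14868}\right) = - \frac{32087}{14868}$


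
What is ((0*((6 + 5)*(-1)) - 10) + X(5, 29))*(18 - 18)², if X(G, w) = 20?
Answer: 0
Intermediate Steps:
((0*((6 + 5)*(-1)) - 10) + X(5, 29))*(18 - 18)² = ((0*((6 + 5)*(-1)) - 10) + 20)*(18 - 18)² = ((0*(11*(-1)) - 10) + 20)*0² = ((0*(-11) - 10) + 20)*0 = ((0 - 10) + 20)*0 = (-10 + 20)*0 = 10*0 = 0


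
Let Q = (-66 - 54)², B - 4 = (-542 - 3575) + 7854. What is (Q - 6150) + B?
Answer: 11991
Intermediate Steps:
B = 3741 (B = 4 + ((-542 - 3575) + 7854) = 4 + (-4117 + 7854) = 4 + 3737 = 3741)
Q = 14400 (Q = (-120)² = 14400)
(Q - 6150) + B = (14400 - 6150) + 3741 = 8250 + 3741 = 11991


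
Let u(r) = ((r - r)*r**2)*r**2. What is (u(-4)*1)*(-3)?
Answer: 0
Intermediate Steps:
u(r) = 0 (u(r) = (0*r**2)*r**2 = 0*r**2 = 0)
(u(-4)*1)*(-3) = (0*1)*(-3) = 0*(-3) = 0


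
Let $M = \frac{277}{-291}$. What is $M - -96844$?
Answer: $\frac{28181327}{291} \approx 96843.0$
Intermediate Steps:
$M = - \frac{277}{291}$ ($M = 277 \left(- \frac{1}{291}\right) = - \frac{277}{291} \approx -0.95189$)
$M - -96844 = - \frac{277}{291} - -96844 = - \frac{277}{291} + 96844 = \frac{28181327}{291}$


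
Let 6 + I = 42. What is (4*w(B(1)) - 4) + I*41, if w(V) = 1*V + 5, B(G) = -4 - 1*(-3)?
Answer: 1488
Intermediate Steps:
B(G) = -1 (B(G) = -4 + 3 = -1)
w(V) = 5 + V (w(V) = V + 5 = 5 + V)
I = 36 (I = -6 + 42 = 36)
(4*w(B(1)) - 4) + I*41 = (4*(5 - 1) - 4) + 36*41 = (4*4 - 4) + 1476 = (16 - 4) + 1476 = 12 + 1476 = 1488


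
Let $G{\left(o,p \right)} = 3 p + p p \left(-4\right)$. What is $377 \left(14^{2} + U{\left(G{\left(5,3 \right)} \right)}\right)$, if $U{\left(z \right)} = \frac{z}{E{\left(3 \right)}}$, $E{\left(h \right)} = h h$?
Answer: $72761$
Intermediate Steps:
$E{\left(h \right)} = h^{2}$
$G{\left(o,p \right)} = - 4 p^{2} + 3 p$ ($G{\left(o,p \right)} = 3 p + p^{2} \left(-4\right) = 3 p - 4 p^{2} = - 4 p^{2} + 3 p$)
$U{\left(z \right)} = \frac{z}{9}$ ($U{\left(z \right)} = \frac{z}{3^{2}} = \frac{z}{9}$)
$377 \left(14^{2} + U{\left(G{\left(5,3 \right)} \right)}\right) = 377 \left(14^{2} + \frac{3 \left(3 - 12\right)}{9}\right) = 377 \left(196 + \frac{3 \left(3 - 12\right)}{9}\right) = 377 \left(196 + \frac{3 \left(-9\right)}{9}\right) = 377 \left(196 + \frac{1}{9} \left(-27\right)\right) = 377 \left(196 - 3\right) = 377 \cdot 193 = 72761$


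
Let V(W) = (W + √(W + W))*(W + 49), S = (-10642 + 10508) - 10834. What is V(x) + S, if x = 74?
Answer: -1866 + 246*√37 ≈ -369.64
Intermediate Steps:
S = -10968 (S = -134 - 10834 = -10968)
V(W) = (49 + W)*(W + √2*√W) (V(W) = (W + √(2*W))*(49 + W) = (W + √2*√W)*(49 + W) = (49 + W)*(W + √2*√W))
V(x) + S = (74² + 49*74 + √2*74^(3/2) + 49*√2*√74) - 10968 = (5476 + 3626 + √2*(74*√74) + 98*√37) - 10968 = (5476 + 3626 + 148*√37 + 98*√37) - 10968 = (9102 + 246*√37) - 10968 = -1866 + 246*√37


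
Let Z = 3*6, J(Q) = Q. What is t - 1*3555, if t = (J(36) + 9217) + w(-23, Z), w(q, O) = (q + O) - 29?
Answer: 5664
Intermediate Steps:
Z = 18
w(q, O) = -29 + O + q (w(q, O) = (O + q) - 29 = -29 + O + q)
t = 9219 (t = (36 + 9217) + (-29 + 18 - 23) = 9253 - 34 = 9219)
t - 1*3555 = 9219 - 1*3555 = 9219 - 3555 = 5664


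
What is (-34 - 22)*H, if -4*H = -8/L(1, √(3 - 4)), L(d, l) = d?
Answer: -112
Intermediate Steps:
H = 2 (H = -(-2)/1 = -(-2) = -¼*(-8) = 2)
(-34 - 22)*H = (-34 - 22)*2 = -56*2 = -112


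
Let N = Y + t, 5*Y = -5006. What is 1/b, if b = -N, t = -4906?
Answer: 5/29536 ≈ 0.00016928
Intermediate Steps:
Y = -5006/5 (Y = (⅕)*(-5006) = -5006/5 ≈ -1001.2)
N = -29536/5 (N = -5006/5 - 4906 = -29536/5 ≈ -5907.2)
b = 29536/5 (b = -1*(-29536/5) = 29536/5 ≈ 5907.2)
1/b = 1/(29536/5) = 5/29536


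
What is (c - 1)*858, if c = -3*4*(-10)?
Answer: 102102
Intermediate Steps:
c = 120 (c = -12*(-10) = 120)
(c - 1)*858 = (120 - 1)*858 = 119*858 = 102102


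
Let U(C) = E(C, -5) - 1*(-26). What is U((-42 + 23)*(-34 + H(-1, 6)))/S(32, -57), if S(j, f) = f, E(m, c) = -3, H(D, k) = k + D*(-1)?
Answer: -23/57 ≈ -0.40351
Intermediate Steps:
H(D, k) = k - D
U(C) = 23 (U(C) = -3 - 1*(-26) = -3 + 26 = 23)
U((-42 + 23)*(-34 + H(-1, 6)))/S(32, -57) = 23/(-57) = 23*(-1/57) = -23/57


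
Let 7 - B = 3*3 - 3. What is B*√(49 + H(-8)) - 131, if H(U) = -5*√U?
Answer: -131 + √(49 - 10*I*√2) ≈ -123.93 - 1.0*I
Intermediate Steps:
B = 1 (B = 7 - (3*3 - 3) = 7 - (9 - 3) = 7 - 1*6 = 7 - 6 = 1)
B*√(49 + H(-8)) - 131 = 1*√(49 - 10*I*√2) - 131 = √(49 - 10*I*√2) - 131 = -131 + √(49 - 10*I*√2)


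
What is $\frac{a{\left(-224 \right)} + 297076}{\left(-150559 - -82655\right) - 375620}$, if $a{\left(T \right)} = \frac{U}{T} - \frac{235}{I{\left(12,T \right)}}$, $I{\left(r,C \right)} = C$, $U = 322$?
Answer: $- \frac{66544937}{99349376} \approx -0.66981$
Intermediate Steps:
$a{\left(T \right)} = \frac{87}{T}$ ($a{\left(T \right)} = \frac{322}{T} - \frac{235}{T} = \frac{87}{T}$)
$\frac{a{\left(-224 \right)} + 297076}{\left(-150559 - -82655\right) - 375620} = \frac{\frac{87}{-224} + 297076}{\left(-150559 - -82655\right) - 375620} = \frac{87 \left(- \frac{1}{224}\right) + 297076}{\left(-150559 + 82655\right) - 375620} = \frac{- \frac{87}{224} + 297076}{-67904 - 375620} = \frac{66544937}{224 \left(-443524\right)} = \frac{66544937}{224} \left(- \frac{1}{443524}\right) = - \frac{66544937}{99349376}$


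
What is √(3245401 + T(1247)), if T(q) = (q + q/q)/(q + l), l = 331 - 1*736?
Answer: √575218381345/421 ≈ 1801.5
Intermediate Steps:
l = -405 (l = 331 - 736 = -405)
T(q) = (1 + q)/(-405 + q) (T(q) = (q + q/q)/(q - 405) = (q + 1)/(-405 + q) = (1 + q)/(-405 + q))
√(3245401 + T(1247)) = √(3245401 + (1 + 1247)/(-405 + 1247)) = √(3245401 + 1248/842) = √(3245401 + (1/842)*1248) = √(3245401 + 624/421) = √(1366314445/421) = √575218381345/421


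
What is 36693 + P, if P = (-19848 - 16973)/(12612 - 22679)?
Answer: 369425252/10067 ≈ 36697.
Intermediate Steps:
P = 36821/10067 (P = -36821/(-10067) = -36821*(-1/10067) = 36821/10067 ≈ 3.6576)
36693 + P = 36693 + 36821/10067 = 369425252/10067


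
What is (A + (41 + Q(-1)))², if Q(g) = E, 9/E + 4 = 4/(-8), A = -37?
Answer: 4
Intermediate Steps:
E = -2 (E = 9/(-4 + 4/(-8)) = 9/(-4 + 4*(-⅛)) = 9/(-4 - ½) = 9/(-9/2) = 9*(-2/9) = -2)
Q(g) = -2
(A + (41 + Q(-1)))² = (-37 + (41 - 2))² = (-37 + 39)² = 2² = 4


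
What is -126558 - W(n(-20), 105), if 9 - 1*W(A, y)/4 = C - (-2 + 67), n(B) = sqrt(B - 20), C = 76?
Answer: -126550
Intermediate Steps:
n(B) = sqrt(-20 + B)
W(A, y) = -8 (W(A, y) = 36 - 4*(76 - (-2 + 67)) = 36 - 4*(76 - 1*65) = 36 - 4*(76 - 65) = 36 - 4*11 = 36 - 44 = -8)
-126558 - W(n(-20), 105) = -126558 - 1*(-8) = -126558 + 8 = -126550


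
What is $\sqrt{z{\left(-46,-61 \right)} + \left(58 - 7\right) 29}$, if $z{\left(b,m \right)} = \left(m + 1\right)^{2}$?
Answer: $\sqrt{5079} \approx 71.267$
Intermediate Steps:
$z{\left(b,m \right)} = \left(1 + m\right)^{2}$
$\sqrt{z{\left(-46,-61 \right)} + \left(58 - 7\right) 29} = \sqrt{\left(1 - 61\right)^{2} + \left(58 - 7\right) 29} = \sqrt{\left(-60\right)^{2} + 51 \cdot 29} = \sqrt{3600 + 1479} = \sqrt{5079}$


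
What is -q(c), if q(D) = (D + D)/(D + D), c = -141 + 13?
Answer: -1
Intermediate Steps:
c = -128
q(D) = 1 (q(D) = (2*D)/((2*D)) = (2*D)*(1/(2*D)) = 1)
-q(c) = -1*1 = -1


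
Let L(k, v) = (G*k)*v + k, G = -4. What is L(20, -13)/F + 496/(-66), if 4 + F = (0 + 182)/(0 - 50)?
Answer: -921868/6303 ≈ -146.26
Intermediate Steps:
F = -191/25 (F = -4 + (0 + 182)/(0 - 50) = -4 + 182/(-50) = -4 + 182*(-1/50) = -4 - 91/25 = -191/25 ≈ -7.6400)
L(k, v) = k - 4*k*v (L(k, v) = (-4*k)*v + k = -4*k*v + k = k - 4*k*v)
L(20, -13)/F + 496/(-66) = (20*(1 - 4*(-13)))/(-191/25) + 496/(-66) = (20*(1 + 52))*(-25/191) + 496*(-1/66) = (20*53)*(-25/191) - 248/33 = 1060*(-25/191) - 248/33 = -26500/191 - 248/33 = -921868/6303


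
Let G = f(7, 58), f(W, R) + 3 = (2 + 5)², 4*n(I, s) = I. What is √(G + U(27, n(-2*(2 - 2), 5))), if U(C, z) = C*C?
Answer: 5*√31 ≈ 27.839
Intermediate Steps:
n(I, s) = I/4
U(C, z) = C²
f(W, R) = 46 (f(W, R) = -3 + (2 + 5)² = -3 + 7² = -3 + 49 = 46)
G = 46
√(G + U(27, n(-2*(2 - 2), 5))) = √(46 + 27²) = √(46 + 729) = √775 = 5*√31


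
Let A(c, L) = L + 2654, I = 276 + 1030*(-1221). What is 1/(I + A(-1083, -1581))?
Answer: -1/1256281 ≈ -7.9600e-7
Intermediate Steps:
I = -1257354 (I = 276 - 1257630 = -1257354)
A(c, L) = 2654 + L
1/(I + A(-1083, -1581)) = 1/(-1257354 + (2654 - 1581)) = 1/(-1257354 + 1073) = 1/(-1256281) = -1/1256281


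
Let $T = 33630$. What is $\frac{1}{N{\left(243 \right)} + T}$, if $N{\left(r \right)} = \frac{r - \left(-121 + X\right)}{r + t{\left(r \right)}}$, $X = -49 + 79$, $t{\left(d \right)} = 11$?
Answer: $\frac{127}{4271177} \approx 2.9734 \cdot 10^{-5}$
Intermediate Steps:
$X = 30$
$N{\left(r \right)} = \frac{91 + r}{11 + r}$ ($N{\left(r \right)} = \frac{r + \left(121 - 30\right)}{r + 11} = \frac{r + \left(121 - 30\right)}{11 + r} = \frac{r + 91}{11 + r} = \frac{91 + r}{11 + r}$)
$\frac{1}{N{\left(243 \right)} + T} = \frac{1}{\frac{91 + 243}{11 + 243} + 33630} = \frac{1}{\frac{1}{254} \cdot 334 + 33630} = \frac{1}{\frac{167}{127} + 33630} = \frac{1}{\frac{4271177}{127}} = \frac{127}{4271177}$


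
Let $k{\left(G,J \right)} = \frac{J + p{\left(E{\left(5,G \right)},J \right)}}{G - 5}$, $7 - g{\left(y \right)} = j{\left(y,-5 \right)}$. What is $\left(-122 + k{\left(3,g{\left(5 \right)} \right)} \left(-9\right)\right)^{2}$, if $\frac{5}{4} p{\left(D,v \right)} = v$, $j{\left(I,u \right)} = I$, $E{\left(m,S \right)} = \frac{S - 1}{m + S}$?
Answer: $\frac{279841}{25} \approx 11194.0$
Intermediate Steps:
$E{\left(m,S \right)} = \frac{-1 + S}{S + m}$
$g{\left(y \right)} = 7 - y$
$p{\left(D,v \right)} = \frac{4 v}{5}$
$k{\left(G,J \right)} = \frac{9 J}{5 \left(-5 + G\right)}$ ($k{\left(G,J \right)} = \frac{J + \frac{4 J}{5}}{G - 5} = \frac{\frac{9}{5} J}{-5 + G} = \frac{9 J}{5 \left(-5 + G\right)}$)
$\left(-122 + k{\left(3,g{\left(5 \right)} \right)} \left(-9\right)\right)^{2} = \left(-122 + \frac{9 \left(7 - 5\right)}{5 \left(-5 + 3\right)} \left(-9\right)\right)^{2} = \left(-122 + \frac{9 \left(7 - 5\right)}{5 \left(-2\right)} \left(-9\right)\right)^{2} = \left(-122 + \frac{9}{5} \cdot 2 \left(- \frac{1}{2}\right) \left(-9\right)\right)^{2} = \left(-122 - - \frac{81}{5}\right)^{2} = \left(-122 + \frac{81}{5}\right)^{2} = \left(- \frac{529}{5}\right)^{2} = \frac{279841}{25}$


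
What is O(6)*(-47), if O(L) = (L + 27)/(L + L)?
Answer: -517/4 ≈ -129.25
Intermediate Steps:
O(L) = (27 + L)/(2*L) (O(L) = (27 + L)/((2*L)) = (27 + L)*(1/(2*L)) = (27 + L)/(2*L))
O(6)*(-47) = ((1/2)*(27 + 6)/6)*(-47) = ((1/2)*(1/6)*33)*(-47) = (11/4)*(-47) = -517/4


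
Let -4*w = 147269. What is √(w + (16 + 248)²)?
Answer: √131515/2 ≈ 181.32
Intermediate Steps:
w = -147269/4 (w = -¼*147269 = -147269/4 ≈ -36817.)
√(w + (16 + 248)²) = √(-147269/4 + (16 + 248)²) = √(-147269/4 + 264²) = √(-147269/4 + 69696) = √(131515/4) = √131515/2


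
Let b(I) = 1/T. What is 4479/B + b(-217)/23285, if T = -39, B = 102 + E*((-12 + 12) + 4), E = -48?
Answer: -18077543/363246 ≈ -49.767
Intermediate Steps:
B = -90 (B = 102 - 48*((-12 + 12) + 4) = 102 - 48*(0 + 4) = 102 - 48*4 = 102 - 192 = -90)
b(I) = -1/39 (b(I) = 1/(-39) = -1/39)
4479/B + b(-217)/23285 = 4479/(-90) - 1/39/23285 = 4479*(-1/90) - 1/39*1/23285 = -1493/30 - 1/908115 = -18077543/363246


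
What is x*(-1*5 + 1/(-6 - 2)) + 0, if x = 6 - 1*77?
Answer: 2911/8 ≈ 363.88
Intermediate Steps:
x = -71 (x = 6 - 77 = -71)
x*(-1*5 + 1/(-6 - 2)) + 0 = -71*(-1*5 + 1/(-6 - 2)) + 0 = -71*(-5 + 1/(-8)) + 0 = -71*(-5 - ⅛) + 0 = -71*(-41/8) + 0 = 2911/8 + 0 = 2911/8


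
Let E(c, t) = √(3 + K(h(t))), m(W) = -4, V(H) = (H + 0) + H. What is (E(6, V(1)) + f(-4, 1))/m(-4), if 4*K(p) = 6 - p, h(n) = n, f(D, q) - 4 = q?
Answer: -7/4 ≈ -1.7500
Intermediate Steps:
V(H) = 2*H (V(H) = H + H = 2*H)
f(D, q) = 4 + q
K(p) = 3/2 - p/4 (K(p) = (6 - p)/4 = 3/2 - p/4)
E(c, t) = √(9/2 - t/4) (E(c, t) = √(3 + (3/2 - t/4)) = √(9/2 - t/4))
(E(6, V(1)) + f(-4, 1))/m(-4) = (√(18 - 2)/2 + (4 + 1))/(-4) = -(√(18 - 1*2)/2 + 5)/4 = -(√(18 - 2)/2 + 5)/4 = -(√16/2 + 5)/4 = -((½)*4 + 5)/4 = -(2 + 5)/4 = -¼*7 = -7/4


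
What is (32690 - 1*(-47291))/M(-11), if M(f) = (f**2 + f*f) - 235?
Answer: 79981/7 ≈ 11426.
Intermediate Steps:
M(f) = -235 + 2*f**2 (M(f) = (f**2 + f**2) - 235 = 2*f**2 - 235 = -235 + 2*f**2)
(32690 - 1*(-47291))/M(-11) = (32690 - 1*(-47291))/(-235 + 2*(-11)**2) = (32690 + 47291)/(-235 + 2*121) = 79981/(-235 + 242) = 79981/7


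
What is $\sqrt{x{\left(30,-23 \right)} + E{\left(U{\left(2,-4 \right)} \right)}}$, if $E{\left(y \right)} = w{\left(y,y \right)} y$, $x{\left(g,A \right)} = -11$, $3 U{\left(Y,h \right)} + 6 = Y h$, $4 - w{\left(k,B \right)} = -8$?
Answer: $i \sqrt{67} \approx 8.1853 i$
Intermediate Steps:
$w{\left(k,B \right)} = 12$ ($w{\left(k,B \right)} = 4 - -8 = 4 + 8 = 12$)
$U{\left(Y,h \right)} = -2 + \frac{Y h}{3}$
$E{\left(y \right)} = 12 y$
$\sqrt{x{\left(30,-23 \right)} + E{\left(U{\left(2,-4 \right)} \right)}} = \sqrt{-11 + 12 \left(-2 + \frac{1}{3} \cdot 2 \left(-4\right)\right)} = \sqrt{-11 + 12 \left(-2 - \frac{8}{3}\right)} = \sqrt{-11 + 12 \left(- \frac{14}{3}\right)} = \sqrt{-11 - 56} = \sqrt{-67} = i \sqrt{67}$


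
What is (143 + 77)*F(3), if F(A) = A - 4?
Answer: -220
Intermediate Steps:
F(A) = -4 + A
(143 + 77)*F(3) = (143 + 77)*(-4 + 3) = 220*(-1) = -220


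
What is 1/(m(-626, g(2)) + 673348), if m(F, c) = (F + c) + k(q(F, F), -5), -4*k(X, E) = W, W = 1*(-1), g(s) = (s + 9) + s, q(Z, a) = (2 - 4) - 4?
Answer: 4/2690941 ≈ 1.4865e-6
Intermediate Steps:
q(Z, a) = -6 (q(Z, a) = -2 - 4 = -6)
g(s) = 9 + 2*s (g(s) = (9 + s) + s = 9 + 2*s)
W = -1
k(X, E) = ¼ (k(X, E) = -¼*(-1) = ¼)
m(F, c) = ¼ + F + c (m(F, c) = (F + c) + ¼ = ¼ + F + c)
1/(m(-626, g(2)) + 673348) = 1/((¼ - 626 + (9 + 2*2)) + 673348) = 1/((¼ - 626 + (9 + 4)) + 673348) = 1/((¼ - 626 + 13) + 673348) = 1/(-2451/4 + 673348) = 1/(2690941/4) = 4/2690941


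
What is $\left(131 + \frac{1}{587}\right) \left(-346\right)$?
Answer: $- \frac{26606708}{587} \approx -45327.0$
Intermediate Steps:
$\left(131 + \frac{1}{587}\right) \left(-346\right) = \frac{76898}{587} \left(-346\right) = - \frac{26606708}{587}$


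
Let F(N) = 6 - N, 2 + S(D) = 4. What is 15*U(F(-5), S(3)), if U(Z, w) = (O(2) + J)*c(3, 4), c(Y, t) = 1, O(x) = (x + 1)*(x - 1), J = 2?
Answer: 75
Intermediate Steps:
S(D) = 2 (S(D) = -2 + 4 = 2)
O(x) = (1 + x)*(-1 + x)
U(Z, w) = 5 (U(Z, w) = ((-1 + 2**2) + 2)*1 = ((-1 + 4) + 2)*1 = (3 + 2)*1 = 5*1 = 5)
15*U(F(-5), S(3)) = 15*5 = 75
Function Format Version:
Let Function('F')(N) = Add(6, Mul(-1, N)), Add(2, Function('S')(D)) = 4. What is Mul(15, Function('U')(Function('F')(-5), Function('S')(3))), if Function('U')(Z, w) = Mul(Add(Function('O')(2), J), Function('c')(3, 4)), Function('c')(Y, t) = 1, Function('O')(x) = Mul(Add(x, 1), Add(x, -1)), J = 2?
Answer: 75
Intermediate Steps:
Function('S')(D) = 2 (Function('S')(D) = Add(-2, 4) = 2)
Function('O')(x) = Mul(Add(1, x), Add(-1, x))
Function('U')(Z, w) = 5 (Function('U')(Z, w) = Mul(Add(Add(-1, Pow(2, 2)), 2), 1) = Mul(Add(Add(-1, 4), 2), 1) = Mul(Add(3, 2), 1) = Mul(5, 1) = 5)
Mul(15, Function('U')(Function('F')(-5), Function('S')(3))) = Mul(15, 5) = 75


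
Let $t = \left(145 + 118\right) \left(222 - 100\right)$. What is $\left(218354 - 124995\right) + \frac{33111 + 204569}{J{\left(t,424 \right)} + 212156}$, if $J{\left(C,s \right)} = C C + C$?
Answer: $\frac{48068478422861}{514877819} \approx 93359.0$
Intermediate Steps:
$t = 32086$ ($t = 263 \cdot 122 = 32086$)
$J{\left(C,s \right)} = C + C^{2}$ ($J{\left(C,s \right)} = C^{2} + C = C + C^{2}$)
$\left(218354 - 124995\right) + \frac{33111 + 204569}{J{\left(t,424 \right)} + 212156} = \left(218354 - 124995\right) + \frac{33111 + 204569}{32086 \left(1 + 32086\right) + 212156} = 93359 + \frac{237680}{32086 \cdot 32087 + 212156} = 93359 + \frac{237680}{1029543482 + 212156} = 93359 + \frac{237680}{1029755638} = 93359 + 237680 \cdot \frac{1}{1029755638} = 93359 + \frac{118840}{514877819} = \frac{48068478422861}{514877819}$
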